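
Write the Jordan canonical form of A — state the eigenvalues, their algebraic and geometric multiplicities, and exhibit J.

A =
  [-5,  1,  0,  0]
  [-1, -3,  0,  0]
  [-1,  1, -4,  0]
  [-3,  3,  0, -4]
J_2(-4) ⊕ J_1(-4) ⊕ J_1(-4)

The characteristic polynomial is
  det(x·I − A) = x^4 + 16*x^3 + 96*x^2 + 256*x + 256 = (x + 4)^4

Eigenvalues and multiplicities (the geometric multiplicity of λ is n − rank(A − λI), which equals the number of Jordan blocks for λ):
  λ = -4: algebraic multiplicity = 4, geometric multiplicity = 3

Determining the block sizes for each eigenvalue:
  λ = -4: 3 blocks summing to 4 forces exactly one block of size 2 and the rest size 1 → block sizes [2, 1, 1]

Assembling the blocks gives a Jordan form
J =
  [-4,  1,  0,  0]
  [ 0, -4,  0,  0]
  [ 0,  0, -4,  0]
  [ 0,  0,  0, -4]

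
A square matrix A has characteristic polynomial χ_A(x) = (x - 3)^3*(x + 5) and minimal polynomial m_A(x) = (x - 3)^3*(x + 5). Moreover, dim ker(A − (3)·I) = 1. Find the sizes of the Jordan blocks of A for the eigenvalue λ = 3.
Block sizes for λ = 3: [3]

Step 1 — from the characteristic polynomial, algebraic multiplicity of λ = 3 is 3. From dim ker(A − (3)·I) = 1, there are exactly 1 Jordan blocks for λ = 3.
Step 2 — from the minimal polynomial, the factor (x − 3)^3 tells us the largest block for λ = 3 has size 3.
Step 3 — with total size 3, 1 blocks, and largest block 3, the block sizes (in nonincreasing order) are [3].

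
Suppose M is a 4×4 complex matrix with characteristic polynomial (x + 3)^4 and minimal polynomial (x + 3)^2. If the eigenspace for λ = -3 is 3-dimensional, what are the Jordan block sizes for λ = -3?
Block sizes for λ = -3: [2, 1, 1]

Step 1 — from the characteristic polynomial, algebraic multiplicity of λ = -3 is 4. From dim ker(M − (-3)·I) = 3, there are exactly 3 Jordan blocks for λ = -3.
Step 2 — from the minimal polynomial, the factor (x + 3)^2 tells us the largest block for λ = -3 has size 2.
Step 3 — with total size 4, 3 blocks, and largest block 2, the block sizes (in nonincreasing order) are [2, 1, 1].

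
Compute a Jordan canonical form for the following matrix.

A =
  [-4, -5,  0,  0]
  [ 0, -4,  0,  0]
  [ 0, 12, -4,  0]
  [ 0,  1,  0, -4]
J_2(-4) ⊕ J_1(-4) ⊕ J_1(-4)

The characteristic polynomial is
  det(x·I − A) = x^4 + 16*x^3 + 96*x^2 + 256*x + 256 = (x + 4)^4

Eigenvalues and multiplicities (the geometric multiplicity of λ is n − rank(A − λI), which equals the number of Jordan blocks for λ):
  λ = -4: algebraic multiplicity = 4, geometric multiplicity = 3

Determining the block sizes for each eigenvalue:
  λ = -4: 3 blocks summing to 4 forces exactly one block of size 2 and the rest size 1 → block sizes [2, 1, 1]

Assembling the blocks gives a Jordan form
J =
  [-4,  1,  0,  0]
  [ 0, -4,  0,  0]
  [ 0,  0, -4,  0]
  [ 0,  0,  0, -4]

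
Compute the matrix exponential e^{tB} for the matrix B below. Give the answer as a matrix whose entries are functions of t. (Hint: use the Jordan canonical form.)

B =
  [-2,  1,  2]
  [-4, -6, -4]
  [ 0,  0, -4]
e^{tB} =
  [2*t*exp(-4*t) + exp(-4*t), t*exp(-4*t), 2*t*exp(-4*t)]
  [-4*t*exp(-4*t), -2*t*exp(-4*t) + exp(-4*t), -4*t*exp(-4*t)]
  [0, 0, exp(-4*t)]

Strategy: write B = P · J · P⁻¹ where J is a Jordan canonical form, so e^{tB} = P · e^{tJ} · P⁻¹, and e^{tJ} can be computed block-by-block.

B has Jordan form
J =
  [-4,  1,  0]
  [ 0, -4,  0]
  [ 0,  0, -4]
(up to reordering of blocks).

Per-block formulas:
  For a 2×2 Jordan block J_2(-4): exp(t · J_2(-4)) = e^(-4t)·(I + t·N), where N is the 2×2 nilpotent shift.
  For a 1×1 block at λ = -4: exp(t · [-4]) = [e^(-4t)].

After assembling e^{tJ} and conjugating by P, we get:

e^{tB} =
  [2*t*exp(-4*t) + exp(-4*t), t*exp(-4*t), 2*t*exp(-4*t)]
  [-4*t*exp(-4*t), -2*t*exp(-4*t) + exp(-4*t), -4*t*exp(-4*t)]
  [0, 0, exp(-4*t)]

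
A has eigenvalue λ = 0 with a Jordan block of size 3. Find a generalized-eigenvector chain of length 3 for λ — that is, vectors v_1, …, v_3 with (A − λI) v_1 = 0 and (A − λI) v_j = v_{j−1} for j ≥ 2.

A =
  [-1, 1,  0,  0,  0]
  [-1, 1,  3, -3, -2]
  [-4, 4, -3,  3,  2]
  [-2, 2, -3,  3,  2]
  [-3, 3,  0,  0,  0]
A Jordan chain for λ = 0 of length 3:
v_1 = (3, 3, 12, 6, 9)ᵀ
v_2 = (0, 3, -3, -3, 0)ᵀ
v_3 = (0, 0, 1, 0, 0)ᵀ

Let N = A − (0)·I. We want v_3 with N^3 v_3 = 0 but N^2 v_3 ≠ 0; then v_{j-1} := N · v_j for j = 3, …, 2.

Pick v_3 = (0, 0, 1, 0, 0)ᵀ.
Then v_2 = N · v_3 = (0, 3, -3, -3, 0)ᵀ.
Then v_1 = N · v_2 = (3, 3, 12, 6, 9)ᵀ.

Sanity check: (A − (0)·I) v_1 = (0, 0, 0, 0, 0)ᵀ = 0. ✓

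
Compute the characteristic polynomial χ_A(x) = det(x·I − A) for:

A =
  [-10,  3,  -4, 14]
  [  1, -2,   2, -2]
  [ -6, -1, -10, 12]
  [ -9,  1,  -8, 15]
x^4 + 7*x^3 + 9*x^2 - 27*x - 54

Expanding det(x·I − A) (e.g. by cofactor expansion or by noting that A is similar to its Jordan form J, which has the same characteristic polynomial as A) gives
  χ_A(x) = x^4 + 7*x^3 + 9*x^2 - 27*x - 54
which factors as (x - 2)*(x + 3)^3. The eigenvalues (with algebraic multiplicities) are λ = -3 with multiplicity 3, λ = 2 with multiplicity 1.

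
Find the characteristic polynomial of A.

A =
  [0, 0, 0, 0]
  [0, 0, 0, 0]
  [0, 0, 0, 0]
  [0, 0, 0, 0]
x^4

Expanding det(x·I − A) (e.g. by cofactor expansion or by noting that A is similar to its Jordan form J, which has the same characteristic polynomial as A) gives
  χ_A(x) = x^4
which factors as x^4. The eigenvalues (with algebraic multiplicities) are λ = 0 with multiplicity 4.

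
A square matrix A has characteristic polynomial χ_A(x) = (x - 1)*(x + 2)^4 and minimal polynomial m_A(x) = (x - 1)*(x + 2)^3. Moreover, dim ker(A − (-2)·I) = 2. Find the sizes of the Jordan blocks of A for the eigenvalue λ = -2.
Block sizes for λ = -2: [3, 1]

Step 1 — from the characteristic polynomial, algebraic multiplicity of λ = -2 is 4. From dim ker(A − (-2)·I) = 2, there are exactly 2 Jordan blocks for λ = -2.
Step 2 — from the minimal polynomial, the factor (x + 2)^3 tells us the largest block for λ = -2 has size 3.
Step 3 — with total size 4, 2 blocks, and largest block 3, the block sizes (in nonincreasing order) are [3, 1].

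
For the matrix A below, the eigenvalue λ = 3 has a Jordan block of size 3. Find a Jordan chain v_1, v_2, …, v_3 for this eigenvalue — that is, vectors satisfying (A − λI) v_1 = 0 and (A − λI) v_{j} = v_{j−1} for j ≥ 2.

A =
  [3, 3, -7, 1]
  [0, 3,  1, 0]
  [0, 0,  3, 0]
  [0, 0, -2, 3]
A Jordan chain for λ = 3 of length 3:
v_1 = (1, 0, 0, 0)ᵀ
v_2 = (-7, 1, 0, -2)ᵀ
v_3 = (0, 0, 1, 0)ᵀ

Let N = A − (3)·I. We want v_3 with N^3 v_3 = 0 but N^2 v_3 ≠ 0; then v_{j-1} := N · v_j for j = 3, …, 2.

Pick v_3 = (0, 0, 1, 0)ᵀ.
Then v_2 = N · v_3 = (-7, 1, 0, -2)ᵀ.
Then v_1 = N · v_2 = (1, 0, 0, 0)ᵀ.

Sanity check: (A − (3)·I) v_1 = (0, 0, 0, 0)ᵀ = 0. ✓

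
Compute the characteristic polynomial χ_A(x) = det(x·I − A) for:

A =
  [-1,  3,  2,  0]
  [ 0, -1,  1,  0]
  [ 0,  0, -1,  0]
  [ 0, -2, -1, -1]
x^4 + 4*x^3 + 6*x^2 + 4*x + 1

Expanding det(x·I − A) (e.g. by cofactor expansion or by noting that A is similar to its Jordan form J, which has the same characteristic polynomial as A) gives
  χ_A(x) = x^4 + 4*x^3 + 6*x^2 + 4*x + 1
which factors as (x + 1)^4. The eigenvalues (with algebraic multiplicities) are λ = -1 with multiplicity 4.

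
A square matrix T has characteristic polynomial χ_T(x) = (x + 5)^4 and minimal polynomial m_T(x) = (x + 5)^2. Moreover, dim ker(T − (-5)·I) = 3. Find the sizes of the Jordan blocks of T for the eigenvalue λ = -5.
Block sizes for λ = -5: [2, 1, 1]

Step 1 — from the characteristic polynomial, algebraic multiplicity of λ = -5 is 4. From dim ker(T − (-5)·I) = 3, there are exactly 3 Jordan blocks for λ = -5.
Step 2 — from the minimal polynomial, the factor (x + 5)^2 tells us the largest block for λ = -5 has size 2.
Step 3 — with total size 4, 3 blocks, and largest block 2, the block sizes (in nonincreasing order) are [2, 1, 1].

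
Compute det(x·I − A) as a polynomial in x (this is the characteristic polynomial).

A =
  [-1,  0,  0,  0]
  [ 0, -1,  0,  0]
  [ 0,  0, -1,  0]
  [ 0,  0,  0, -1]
x^4 + 4*x^3 + 6*x^2 + 4*x + 1

Expanding det(x·I − A) (e.g. by cofactor expansion or by noting that A is similar to its Jordan form J, which has the same characteristic polynomial as A) gives
  χ_A(x) = x^4 + 4*x^3 + 6*x^2 + 4*x + 1
which factors as (x + 1)^4. The eigenvalues (with algebraic multiplicities) are λ = -1 with multiplicity 4.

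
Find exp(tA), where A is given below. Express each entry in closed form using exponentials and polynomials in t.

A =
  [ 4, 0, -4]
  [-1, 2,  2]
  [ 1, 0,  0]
e^{tA} =
  [2*t*exp(2*t) + exp(2*t), 0, -4*t*exp(2*t)]
  [-t*exp(2*t), exp(2*t), 2*t*exp(2*t)]
  [t*exp(2*t), 0, -2*t*exp(2*t) + exp(2*t)]

Strategy: write A = P · J · P⁻¹ where J is a Jordan canonical form, so e^{tA} = P · e^{tJ} · P⁻¹, and e^{tJ} can be computed block-by-block.

A has Jordan form
J =
  [2, 1, 0]
  [0, 2, 0]
  [0, 0, 2]
(up to reordering of blocks).

Per-block formulas:
  For a 2×2 Jordan block J_2(2): exp(t · J_2(2)) = e^(2t)·(I + t·N), where N is the 2×2 nilpotent shift.
  For a 1×1 block at λ = 2: exp(t · [2]) = [e^(2t)].

After assembling e^{tJ} and conjugating by P, we get:

e^{tA} =
  [2*t*exp(2*t) + exp(2*t), 0, -4*t*exp(2*t)]
  [-t*exp(2*t), exp(2*t), 2*t*exp(2*t)]
  [t*exp(2*t), 0, -2*t*exp(2*t) + exp(2*t)]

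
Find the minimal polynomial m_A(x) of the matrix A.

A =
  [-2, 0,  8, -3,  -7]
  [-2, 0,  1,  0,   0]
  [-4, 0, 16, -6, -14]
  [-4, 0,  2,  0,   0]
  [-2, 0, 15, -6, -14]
x^3

The characteristic polynomial is χ_A(x) = x^5, so the eigenvalues are known. The minimal polynomial is
  m_A(x) = Π_λ (x − λ)^{k_λ}
where k_λ is the size of the *largest* Jordan block for λ (equivalently, the smallest k with (A − λI)^k v = 0 for every generalised eigenvector v of λ).

  λ = 0: largest Jordan block has size 3, contributing (x − 0)^3

So m_A(x) = x^3 = x^3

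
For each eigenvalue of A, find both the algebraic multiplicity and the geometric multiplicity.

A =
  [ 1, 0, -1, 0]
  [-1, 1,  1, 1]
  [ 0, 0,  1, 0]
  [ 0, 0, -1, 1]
λ = 1: alg = 4, geom = 2

Step 1 — factor the characteristic polynomial to read off the algebraic multiplicities:
  χ_A(x) = (x - 1)^4

Step 2 — compute geometric multiplicities via the rank-nullity identity g(λ) = n − rank(A − λI):
  rank(A − (1)·I) = 2, so dim ker(A − (1)·I) = n − 2 = 2

Summary:
  λ = 1: algebraic multiplicity = 4, geometric multiplicity = 2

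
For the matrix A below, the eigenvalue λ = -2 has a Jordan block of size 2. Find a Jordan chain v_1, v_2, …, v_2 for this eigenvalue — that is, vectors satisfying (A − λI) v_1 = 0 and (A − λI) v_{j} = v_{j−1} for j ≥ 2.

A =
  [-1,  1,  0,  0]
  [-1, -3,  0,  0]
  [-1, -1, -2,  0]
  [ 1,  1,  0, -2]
A Jordan chain for λ = -2 of length 2:
v_1 = (1, -1, -1, 1)ᵀ
v_2 = (1, 0, 0, 0)ᵀ

Let N = A − (-2)·I. We want v_2 with N^2 v_2 = 0 but N^1 v_2 ≠ 0; then v_{j-1} := N · v_j for j = 2, …, 2.

Pick v_2 = (1, 0, 0, 0)ᵀ.
Then v_1 = N · v_2 = (1, -1, -1, 1)ᵀ.

Sanity check: (A − (-2)·I) v_1 = (0, 0, 0, 0)ᵀ = 0. ✓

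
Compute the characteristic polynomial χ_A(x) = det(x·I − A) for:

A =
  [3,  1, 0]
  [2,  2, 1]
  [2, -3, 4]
x^3 - 9*x^2 + 27*x - 27

Expanding det(x·I − A) (e.g. by cofactor expansion or by noting that A is similar to its Jordan form J, which has the same characteristic polynomial as A) gives
  χ_A(x) = x^3 - 9*x^2 + 27*x - 27
which factors as (x - 3)^3. The eigenvalues (with algebraic multiplicities) are λ = 3 with multiplicity 3.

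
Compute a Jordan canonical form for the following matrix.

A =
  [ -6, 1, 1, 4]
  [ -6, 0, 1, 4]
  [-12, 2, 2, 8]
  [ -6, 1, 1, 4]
J_3(0) ⊕ J_1(0)

The characteristic polynomial is
  det(x·I − A) = x^4

Eigenvalues and multiplicities (the geometric multiplicity of λ is n − rank(A − λI), which equals the number of Jordan blocks for λ):
  λ = 0: algebraic multiplicity = 4, geometric multiplicity = 2

Determining the block sizes for each eigenvalue:
  λ = 0: with am = 4 and gm = 2, the partition is not yet determined (e.g. several partitions of 4 into 2 parts exist). Let N = A − (0)·I. Computing rank(N^1) = 2, rank(N^2) = 1, rank(N^3) = 0; the number of blocks of size ≥ j is rank(N^{j−1}) − rank(N^j), giving [2, 1, 1]. So we have 1 block(s) of size 3, 1 block(s) of size 1 → block sizes [3, 1]

Assembling the blocks gives a Jordan form
J =
  [0, 1, 0, 0]
  [0, 0, 1, 0]
  [0, 0, 0, 0]
  [0, 0, 0, 0]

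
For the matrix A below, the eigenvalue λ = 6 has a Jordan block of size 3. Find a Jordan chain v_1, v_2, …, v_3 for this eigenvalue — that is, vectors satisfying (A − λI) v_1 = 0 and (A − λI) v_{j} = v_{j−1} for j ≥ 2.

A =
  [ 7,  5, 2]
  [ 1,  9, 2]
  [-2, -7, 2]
A Jordan chain for λ = 6 of length 3:
v_1 = (2, 0, -1)ᵀ
v_2 = (1, 1, -2)ᵀ
v_3 = (1, 0, 0)ᵀ

Let N = A − (6)·I. We want v_3 with N^3 v_3 = 0 but N^2 v_3 ≠ 0; then v_{j-1} := N · v_j for j = 3, …, 2.

Pick v_3 = (1, 0, 0)ᵀ.
Then v_2 = N · v_3 = (1, 1, -2)ᵀ.
Then v_1 = N · v_2 = (2, 0, -1)ᵀ.

Sanity check: (A − (6)·I) v_1 = (0, 0, 0)ᵀ = 0. ✓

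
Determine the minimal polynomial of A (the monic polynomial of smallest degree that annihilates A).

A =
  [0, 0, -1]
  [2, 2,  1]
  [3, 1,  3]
x^3 - 5*x^2 + 8*x - 4

The characteristic polynomial is χ_A(x) = (x - 2)^2*(x - 1), so the eigenvalues are known. The minimal polynomial is
  m_A(x) = Π_λ (x − λ)^{k_λ}
where k_λ is the size of the *largest* Jordan block for λ (equivalently, the smallest k with (A − λI)^k v = 0 for every generalised eigenvector v of λ).

  λ = 1: largest Jordan block has size 1, contributing (x − 1)
  λ = 2: largest Jordan block has size 2, contributing (x − 2)^2

So m_A(x) = (x - 2)^2*(x - 1) = x^3 - 5*x^2 + 8*x - 4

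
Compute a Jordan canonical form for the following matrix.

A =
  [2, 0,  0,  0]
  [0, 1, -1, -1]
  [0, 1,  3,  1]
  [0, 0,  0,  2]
J_2(2) ⊕ J_1(2) ⊕ J_1(2)

The characteristic polynomial is
  det(x·I − A) = x^4 - 8*x^3 + 24*x^2 - 32*x + 16 = (x - 2)^4

Eigenvalues and multiplicities (the geometric multiplicity of λ is n − rank(A − λI), which equals the number of Jordan blocks for λ):
  λ = 2: algebraic multiplicity = 4, geometric multiplicity = 3

Determining the block sizes for each eigenvalue:
  λ = 2: 3 blocks summing to 4 forces exactly one block of size 2 and the rest size 1 → block sizes [2, 1, 1]

Assembling the blocks gives a Jordan form
J =
  [2, 1, 0, 0]
  [0, 2, 0, 0]
  [0, 0, 2, 0]
  [0, 0, 0, 2]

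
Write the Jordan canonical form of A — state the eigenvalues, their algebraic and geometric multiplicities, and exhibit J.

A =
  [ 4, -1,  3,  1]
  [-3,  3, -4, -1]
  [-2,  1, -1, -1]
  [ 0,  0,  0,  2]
J_3(2) ⊕ J_1(2)

The characteristic polynomial is
  det(x·I − A) = x^4 - 8*x^3 + 24*x^2 - 32*x + 16 = (x - 2)^4

Eigenvalues and multiplicities (the geometric multiplicity of λ is n − rank(A − λI), which equals the number of Jordan blocks for λ):
  λ = 2: algebraic multiplicity = 4, geometric multiplicity = 2

Determining the block sizes for each eigenvalue:
  λ = 2: with am = 4 and gm = 2, the partition is not yet determined (e.g. several partitions of 4 into 2 parts exist). Let N = A − (2)·I. Computing rank(N^1) = 2, rank(N^2) = 1, rank(N^3) = 0; the number of blocks of size ≥ j is rank(N^{j−1}) − rank(N^j), giving [2, 1, 1]. So we have 1 block(s) of size 3, 1 block(s) of size 1 → block sizes [3, 1]

Assembling the blocks gives a Jordan form
J =
  [2, 1, 0, 0]
  [0, 2, 1, 0]
  [0, 0, 2, 0]
  [0, 0, 0, 2]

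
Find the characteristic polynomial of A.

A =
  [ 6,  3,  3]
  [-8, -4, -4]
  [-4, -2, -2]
x^3

Expanding det(x·I − A) (e.g. by cofactor expansion or by noting that A is similar to its Jordan form J, which has the same characteristic polynomial as A) gives
  χ_A(x) = x^3
which factors as x^3. The eigenvalues (with algebraic multiplicities) are λ = 0 with multiplicity 3.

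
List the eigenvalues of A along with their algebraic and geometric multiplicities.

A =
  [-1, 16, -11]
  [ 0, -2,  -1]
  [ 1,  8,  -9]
λ = -4: alg = 3, geom = 1

Step 1 — factor the characteristic polynomial to read off the algebraic multiplicities:
  χ_A(x) = (x + 4)^3

Step 2 — compute geometric multiplicities via the rank-nullity identity g(λ) = n − rank(A − λI):
  rank(A − (-4)·I) = 2, so dim ker(A − (-4)·I) = n − 2 = 1

Summary:
  λ = -4: algebraic multiplicity = 3, geometric multiplicity = 1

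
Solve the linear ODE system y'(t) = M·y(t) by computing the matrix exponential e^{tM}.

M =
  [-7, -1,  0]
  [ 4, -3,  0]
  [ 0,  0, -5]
e^{tM} =
  [-2*t*exp(-5*t) + exp(-5*t), -t*exp(-5*t), 0]
  [4*t*exp(-5*t), 2*t*exp(-5*t) + exp(-5*t), 0]
  [0, 0, exp(-5*t)]

Strategy: write M = P · J · P⁻¹ where J is a Jordan canonical form, so e^{tM} = P · e^{tJ} · P⁻¹, and e^{tJ} can be computed block-by-block.

M has Jordan form
J =
  [-5,  1,  0]
  [ 0, -5,  0]
  [ 0,  0, -5]
(up to reordering of blocks).

Per-block formulas:
  For a 1×1 block at λ = -5: exp(t · [-5]) = [e^(-5t)].
  For a 2×2 Jordan block J_2(-5): exp(t · J_2(-5)) = e^(-5t)·(I + t·N), where N is the 2×2 nilpotent shift.

After assembling e^{tJ} and conjugating by P, we get:

e^{tM} =
  [-2*t*exp(-5*t) + exp(-5*t), -t*exp(-5*t), 0]
  [4*t*exp(-5*t), 2*t*exp(-5*t) + exp(-5*t), 0]
  [0, 0, exp(-5*t)]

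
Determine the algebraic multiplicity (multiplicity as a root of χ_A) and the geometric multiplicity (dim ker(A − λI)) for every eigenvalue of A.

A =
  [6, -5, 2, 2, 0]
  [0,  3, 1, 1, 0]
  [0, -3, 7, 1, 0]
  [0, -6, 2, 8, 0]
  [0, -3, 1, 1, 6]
λ = 6: alg = 5, geom = 3

Step 1 — factor the characteristic polynomial to read off the algebraic multiplicities:
  χ_A(x) = (x - 6)^5

Step 2 — compute geometric multiplicities via the rank-nullity identity g(λ) = n − rank(A − λI):
  rank(A − (6)·I) = 2, so dim ker(A − (6)·I) = n − 2 = 3

Summary:
  λ = 6: algebraic multiplicity = 5, geometric multiplicity = 3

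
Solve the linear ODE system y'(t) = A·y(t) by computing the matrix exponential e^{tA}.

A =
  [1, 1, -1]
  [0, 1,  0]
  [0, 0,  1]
e^{tA} =
  [exp(t), t*exp(t), -t*exp(t)]
  [0, exp(t), 0]
  [0, 0, exp(t)]

Strategy: write A = P · J · P⁻¹ where J is a Jordan canonical form, so e^{tA} = P · e^{tJ} · P⁻¹, and e^{tJ} can be computed block-by-block.

A has Jordan form
J =
  [1, 1, 0]
  [0, 1, 0]
  [0, 0, 1]
(up to reordering of blocks).

Per-block formulas:
  For a 1×1 block at λ = 1: exp(t · [1]) = [e^(1t)].
  For a 2×2 Jordan block J_2(1): exp(t · J_2(1)) = e^(1t)·(I + t·N), where N is the 2×2 nilpotent shift.

After assembling e^{tJ} and conjugating by P, we get:

e^{tA} =
  [exp(t), t*exp(t), -t*exp(t)]
  [0, exp(t), 0]
  [0, 0, exp(t)]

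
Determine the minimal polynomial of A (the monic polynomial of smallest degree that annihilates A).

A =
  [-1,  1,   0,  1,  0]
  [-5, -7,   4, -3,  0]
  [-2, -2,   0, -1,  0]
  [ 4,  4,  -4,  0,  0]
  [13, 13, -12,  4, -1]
x^3 + 5*x^2 + 8*x + 4

The characteristic polynomial is χ_A(x) = (x + 1)*(x + 2)^4, so the eigenvalues are known. The minimal polynomial is
  m_A(x) = Π_λ (x − λ)^{k_λ}
where k_λ is the size of the *largest* Jordan block for λ (equivalently, the smallest k with (A − λI)^k v = 0 for every generalised eigenvector v of λ).

  λ = -2: largest Jordan block has size 2, contributing (x + 2)^2
  λ = -1: largest Jordan block has size 1, contributing (x + 1)

So m_A(x) = (x + 1)*(x + 2)^2 = x^3 + 5*x^2 + 8*x + 4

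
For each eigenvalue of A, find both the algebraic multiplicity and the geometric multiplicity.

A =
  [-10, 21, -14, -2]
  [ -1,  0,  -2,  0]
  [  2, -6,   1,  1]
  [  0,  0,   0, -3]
λ = -3: alg = 4, geom = 2

Step 1 — factor the characteristic polynomial to read off the algebraic multiplicities:
  χ_A(x) = (x + 3)^4

Step 2 — compute geometric multiplicities via the rank-nullity identity g(λ) = n − rank(A − λI):
  rank(A − (-3)·I) = 2, so dim ker(A − (-3)·I) = n − 2 = 2

Summary:
  λ = -3: algebraic multiplicity = 4, geometric multiplicity = 2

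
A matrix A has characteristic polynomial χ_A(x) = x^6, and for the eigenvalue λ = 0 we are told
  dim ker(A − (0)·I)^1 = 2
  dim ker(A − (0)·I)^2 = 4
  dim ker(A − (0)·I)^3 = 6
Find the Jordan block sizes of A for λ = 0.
Block sizes for λ = 0: [3, 3]

From the dimensions of kernels of powers, the number of Jordan blocks of size at least j is d_j − d_{j−1} where d_j = dim ker(N^j) (with d_0 = 0). Computing the differences gives [2, 2, 2].
The number of blocks of size exactly k is (#blocks of size ≥ k) − (#blocks of size ≥ k + 1), so the partition is: 2 block(s) of size 3.
In nonincreasing order the block sizes are [3, 3].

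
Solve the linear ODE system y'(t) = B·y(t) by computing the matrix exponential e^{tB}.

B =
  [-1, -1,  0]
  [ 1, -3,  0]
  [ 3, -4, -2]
e^{tB} =
  [t*exp(-2*t) + exp(-2*t), -t*exp(-2*t), 0]
  [t*exp(-2*t), -t*exp(-2*t) + exp(-2*t), 0]
  [-t^2*exp(-2*t)/2 + 3*t*exp(-2*t), t^2*exp(-2*t)/2 - 4*t*exp(-2*t), exp(-2*t)]

Strategy: write B = P · J · P⁻¹ where J is a Jordan canonical form, so e^{tB} = P · e^{tJ} · P⁻¹, and e^{tJ} can be computed block-by-block.

B has Jordan form
J =
  [-2,  1,  0]
  [ 0, -2,  1]
  [ 0,  0, -2]
(up to reordering of blocks).

Per-block formulas:
  For a 3×3 Jordan block J_3(-2): exp(t · J_3(-2)) = e^(-2t)·(I + t·N + (t^2/2)·N^2), where N is the 3×3 nilpotent shift.

After assembling e^{tJ} and conjugating by P, we get:

e^{tB} =
  [t*exp(-2*t) + exp(-2*t), -t*exp(-2*t), 0]
  [t*exp(-2*t), -t*exp(-2*t) + exp(-2*t), 0]
  [-t^2*exp(-2*t)/2 + 3*t*exp(-2*t), t^2*exp(-2*t)/2 - 4*t*exp(-2*t), exp(-2*t)]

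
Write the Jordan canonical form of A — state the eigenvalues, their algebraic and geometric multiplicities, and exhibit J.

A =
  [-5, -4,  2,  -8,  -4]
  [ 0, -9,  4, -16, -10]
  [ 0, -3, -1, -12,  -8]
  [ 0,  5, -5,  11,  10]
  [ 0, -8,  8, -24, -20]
J_3(-5) ⊕ J_1(-5) ⊕ J_1(-4)

The characteristic polynomial is
  det(x·I − A) = x^5 + 24*x^4 + 230*x^3 + 1100*x^2 + 2625*x + 2500 = (x + 4)*(x + 5)^4

Eigenvalues and multiplicities (the geometric multiplicity of λ is n − rank(A − λI), which equals the number of Jordan blocks for λ):
  λ = -5: algebraic multiplicity = 4, geometric multiplicity = 2
  λ = -4: algebraic multiplicity = 1, geometric multiplicity = 1

Determining the block sizes for each eigenvalue:
  λ = -5: with am = 4 and gm = 2, the partition is not yet determined (e.g. several partitions of 4 into 2 parts exist). Let N = A − (-5)·I. Computing rank(N^1) = 3, rank(N^2) = 2, rank(N^3) = 1; the number of blocks of size ≥ j is rank(N^{j−1}) − rank(N^j), giving [2, 1, 1]. So we have 1 block(s) of size 3, 1 block(s) of size 1 → block sizes [3, 1]
  λ = -4: one block (gm = 1), so the single block has size am = 1 → block sizes [1]

Assembling the blocks gives a Jordan form
J =
  [-5,  1,  0,  0,  0]
  [ 0, -5,  1,  0,  0]
  [ 0,  0, -5,  0,  0]
  [ 0,  0,  0, -5,  0]
  [ 0,  0,  0,  0, -4]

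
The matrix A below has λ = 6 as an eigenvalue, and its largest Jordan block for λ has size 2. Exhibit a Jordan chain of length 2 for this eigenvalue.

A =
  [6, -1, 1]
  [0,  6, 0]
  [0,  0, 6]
A Jordan chain for λ = 6 of length 2:
v_1 = (-1, 0, 0)ᵀ
v_2 = (0, 1, 0)ᵀ

Let N = A − (6)·I. We want v_2 with N^2 v_2 = 0 but N^1 v_2 ≠ 0; then v_{j-1} := N · v_j for j = 2, …, 2.

Pick v_2 = (0, 1, 0)ᵀ.
Then v_1 = N · v_2 = (-1, 0, 0)ᵀ.

Sanity check: (A − (6)·I) v_1 = (0, 0, 0)ᵀ = 0. ✓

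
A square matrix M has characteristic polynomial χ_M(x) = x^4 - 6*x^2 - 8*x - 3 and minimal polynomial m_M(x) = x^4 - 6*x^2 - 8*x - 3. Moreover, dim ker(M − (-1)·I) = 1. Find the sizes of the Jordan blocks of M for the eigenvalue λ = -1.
Block sizes for λ = -1: [3]

Step 1 — from the characteristic polynomial, algebraic multiplicity of λ = -1 is 3. From dim ker(M − (-1)·I) = 1, there are exactly 1 Jordan blocks for λ = -1.
Step 2 — from the minimal polynomial, the factor (x + 1)^3 tells us the largest block for λ = -1 has size 3.
Step 3 — with total size 3, 1 blocks, and largest block 3, the block sizes (in nonincreasing order) are [3].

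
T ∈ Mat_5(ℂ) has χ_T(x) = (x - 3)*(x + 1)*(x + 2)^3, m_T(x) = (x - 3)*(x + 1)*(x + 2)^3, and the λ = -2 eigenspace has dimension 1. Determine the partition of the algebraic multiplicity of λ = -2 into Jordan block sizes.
Block sizes for λ = -2: [3]

Step 1 — from the characteristic polynomial, algebraic multiplicity of λ = -2 is 3. From dim ker(T − (-2)·I) = 1, there are exactly 1 Jordan blocks for λ = -2.
Step 2 — from the minimal polynomial, the factor (x + 2)^3 tells us the largest block for λ = -2 has size 3.
Step 3 — with total size 3, 1 blocks, and largest block 3, the block sizes (in nonincreasing order) are [3].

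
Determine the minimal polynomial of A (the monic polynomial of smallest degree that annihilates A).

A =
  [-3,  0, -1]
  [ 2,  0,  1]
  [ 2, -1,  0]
x^3 + 3*x^2 + 3*x + 1

The characteristic polynomial is χ_A(x) = (x + 1)^3, so the eigenvalues are known. The minimal polynomial is
  m_A(x) = Π_λ (x − λ)^{k_λ}
where k_λ is the size of the *largest* Jordan block for λ (equivalently, the smallest k with (A − λI)^k v = 0 for every generalised eigenvector v of λ).

  λ = -1: largest Jordan block has size 3, contributing (x + 1)^3

So m_A(x) = (x + 1)^3 = x^3 + 3*x^2 + 3*x + 1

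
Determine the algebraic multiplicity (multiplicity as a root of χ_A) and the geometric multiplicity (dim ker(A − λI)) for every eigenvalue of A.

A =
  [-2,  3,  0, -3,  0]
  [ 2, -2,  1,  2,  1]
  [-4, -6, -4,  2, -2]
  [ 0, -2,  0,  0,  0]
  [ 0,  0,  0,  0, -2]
λ = -2: alg = 5, geom = 3

Step 1 — factor the characteristic polynomial to read off the algebraic multiplicities:
  χ_A(x) = (x + 2)^5

Step 2 — compute geometric multiplicities via the rank-nullity identity g(λ) = n − rank(A − λI):
  rank(A − (-2)·I) = 2, so dim ker(A − (-2)·I) = n − 2 = 3

Summary:
  λ = -2: algebraic multiplicity = 5, geometric multiplicity = 3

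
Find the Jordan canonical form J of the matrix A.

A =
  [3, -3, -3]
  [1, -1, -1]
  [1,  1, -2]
J_3(0)

The characteristic polynomial is
  det(x·I − A) = x^3

Eigenvalues and multiplicities (the geometric multiplicity of λ is n − rank(A − λI), which equals the number of Jordan blocks for λ):
  λ = 0: algebraic multiplicity = 3, geometric multiplicity = 1

Determining the block sizes for each eigenvalue:
  λ = 0: one block (gm = 1), so the single block has size am = 3 → block sizes [3]

Assembling the blocks gives a Jordan form
J =
  [0, 1, 0]
  [0, 0, 1]
  [0, 0, 0]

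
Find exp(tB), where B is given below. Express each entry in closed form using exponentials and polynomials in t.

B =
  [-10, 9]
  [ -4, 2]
e^{tB} =
  [-6*t*exp(-4*t) + exp(-4*t), 9*t*exp(-4*t)]
  [-4*t*exp(-4*t), 6*t*exp(-4*t) + exp(-4*t)]

Strategy: write B = P · J · P⁻¹ where J is a Jordan canonical form, so e^{tB} = P · e^{tJ} · P⁻¹, and e^{tJ} can be computed block-by-block.

B has Jordan form
J =
  [-4,  1]
  [ 0, -4]
(up to reordering of blocks).

Per-block formulas:
  For a 2×2 Jordan block J_2(-4): exp(t · J_2(-4)) = e^(-4t)·(I + t·N), where N is the 2×2 nilpotent shift.

After assembling e^{tJ} and conjugating by P, we get:

e^{tB} =
  [-6*t*exp(-4*t) + exp(-4*t), 9*t*exp(-4*t)]
  [-4*t*exp(-4*t), 6*t*exp(-4*t) + exp(-4*t)]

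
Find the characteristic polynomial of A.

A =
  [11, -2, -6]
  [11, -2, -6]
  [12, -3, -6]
x^3 - 3*x^2

Expanding det(x·I − A) (e.g. by cofactor expansion or by noting that A is similar to its Jordan form J, which has the same characteristic polynomial as A) gives
  χ_A(x) = x^3 - 3*x^2
which factors as x^2*(x - 3). The eigenvalues (with algebraic multiplicities) are λ = 0 with multiplicity 2, λ = 3 with multiplicity 1.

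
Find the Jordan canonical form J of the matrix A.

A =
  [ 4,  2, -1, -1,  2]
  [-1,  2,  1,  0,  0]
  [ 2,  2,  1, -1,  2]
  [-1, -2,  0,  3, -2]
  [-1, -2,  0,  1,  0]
J_3(2) ⊕ J_1(2) ⊕ J_1(2)

The characteristic polynomial is
  det(x·I − A) = x^5 - 10*x^4 + 40*x^3 - 80*x^2 + 80*x - 32 = (x - 2)^5

Eigenvalues and multiplicities (the geometric multiplicity of λ is n − rank(A − λI), which equals the number of Jordan blocks for λ):
  λ = 2: algebraic multiplicity = 5, geometric multiplicity = 3

Determining the block sizes for each eigenvalue:
  λ = 2: with am = 5 and gm = 3, the partition is not yet determined (e.g. several partitions of 5 into 3 parts exist). Let N = A − (2)·I. Computing rank(N^1) = 2, rank(N^2) = 1, rank(N^3) = 0; the number of blocks of size ≥ j is rank(N^{j−1}) − rank(N^j), giving [3, 1, 1]. So we have 1 block(s) of size 3, 2 block(s) of size 1 → block sizes [3, 1, 1]

Assembling the blocks gives a Jordan form
J =
  [2, 1, 0, 0, 0]
  [0, 2, 1, 0, 0]
  [0, 0, 2, 0, 0]
  [0, 0, 0, 2, 0]
  [0, 0, 0, 0, 2]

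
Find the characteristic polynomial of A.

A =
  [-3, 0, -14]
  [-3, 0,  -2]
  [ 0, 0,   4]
x^3 - x^2 - 12*x

Expanding det(x·I − A) (e.g. by cofactor expansion or by noting that A is similar to its Jordan form J, which has the same characteristic polynomial as A) gives
  χ_A(x) = x^3 - x^2 - 12*x
which factors as x*(x - 4)*(x + 3). The eigenvalues (with algebraic multiplicities) are λ = -3 with multiplicity 1, λ = 0 with multiplicity 1, λ = 4 with multiplicity 1.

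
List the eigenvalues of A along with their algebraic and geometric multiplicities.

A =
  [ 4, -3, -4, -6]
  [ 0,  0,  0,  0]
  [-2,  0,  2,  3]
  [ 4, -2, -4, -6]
λ = 0: alg = 4, geom = 2

Step 1 — factor the characteristic polynomial to read off the algebraic multiplicities:
  χ_A(x) = x^4

Step 2 — compute geometric multiplicities via the rank-nullity identity g(λ) = n − rank(A − λI):
  rank(A − (0)·I) = 2, so dim ker(A − (0)·I) = n − 2 = 2

Summary:
  λ = 0: algebraic multiplicity = 4, geometric multiplicity = 2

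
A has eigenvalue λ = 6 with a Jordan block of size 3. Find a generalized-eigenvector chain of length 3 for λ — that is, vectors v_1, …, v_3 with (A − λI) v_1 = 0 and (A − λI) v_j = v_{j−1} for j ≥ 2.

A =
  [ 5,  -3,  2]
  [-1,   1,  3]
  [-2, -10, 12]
A Jordan chain for λ = 6 of length 3:
v_1 = (-2, -2, -4)ᵀ
v_2 = (-3, -5, -10)ᵀ
v_3 = (0, 1, 0)ᵀ

Let N = A − (6)·I. We want v_3 with N^3 v_3 = 0 but N^2 v_3 ≠ 0; then v_{j-1} := N · v_j for j = 3, …, 2.

Pick v_3 = (0, 1, 0)ᵀ.
Then v_2 = N · v_3 = (-3, -5, -10)ᵀ.
Then v_1 = N · v_2 = (-2, -2, -4)ᵀ.

Sanity check: (A − (6)·I) v_1 = (0, 0, 0)ᵀ = 0. ✓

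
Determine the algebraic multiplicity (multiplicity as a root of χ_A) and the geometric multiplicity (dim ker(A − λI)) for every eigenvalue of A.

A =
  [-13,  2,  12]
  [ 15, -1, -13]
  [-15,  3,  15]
λ = -3: alg = 1, geom = 1; λ = 2: alg = 2, geom = 1

Step 1 — factor the characteristic polynomial to read off the algebraic multiplicities:
  χ_A(x) = (x - 2)^2*(x + 3)

Step 2 — compute geometric multiplicities via the rank-nullity identity g(λ) = n − rank(A − λI):
  rank(A − (-3)·I) = 2, so dim ker(A − (-3)·I) = n − 2 = 1
  rank(A − (2)·I) = 2, so dim ker(A − (2)·I) = n − 2 = 1

Summary:
  λ = -3: algebraic multiplicity = 1, geometric multiplicity = 1
  λ = 2: algebraic multiplicity = 2, geometric multiplicity = 1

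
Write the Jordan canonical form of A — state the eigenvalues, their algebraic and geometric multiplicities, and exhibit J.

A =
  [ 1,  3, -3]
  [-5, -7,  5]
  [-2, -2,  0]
J_2(-2) ⊕ J_1(-2)

The characteristic polynomial is
  det(x·I − A) = x^3 + 6*x^2 + 12*x + 8 = (x + 2)^3

Eigenvalues and multiplicities (the geometric multiplicity of λ is n − rank(A − λI), which equals the number of Jordan blocks for λ):
  λ = -2: algebraic multiplicity = 3, geometric multiplicity = 2

Determining the block sizes for each eigenvalue:
  λ = -2: 2 blocks summing to 3 forces exactly one block of size 2 and the rest size 1 → block sizes [2, 1]

Assembling the blocks gives a Jordan form
J =
  [-2,  1,  0]
  [ 0, -2,  0]
  [ 0,  0, -2]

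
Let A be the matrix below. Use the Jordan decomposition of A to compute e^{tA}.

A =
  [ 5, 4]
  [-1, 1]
e^{tA} =
  [2*t*exp(3*t) + exp(3*t), 4*t*exp(3*t)]
  [-t*exp(3*t), -2*t*exp(3*t) + exp(3*t)]

Strategy: write A = P · J · P⁻¹ where J is a Jordan canonical form, so e^{tA} = P · e^{tJ} · P⁻¹, and e^{tJ} can be computed block-by-block.

A has Jordan form
J =
  [3, 1]
  [0, 3]
(up to reordering of blocks).

Per-block formulas:
  For a 2×2 Jordan block J_2(3): exp(t · J_2(3)) = e^(3t)·(I + t·N), where N is the 2×2 nilpotent shift.

After assembling e^{tJ} and conjugating by P, we get:

e^{tA} =
  [2*t*exp(3*t) + exp(3*t), 4*t*exp(3*t)]
  [-t*exp(3*t), -2*t*exp(3*t) + exp(3*t)]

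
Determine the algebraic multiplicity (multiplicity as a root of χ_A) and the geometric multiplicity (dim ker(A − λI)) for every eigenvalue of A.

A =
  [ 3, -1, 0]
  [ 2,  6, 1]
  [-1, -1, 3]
λ = 4: alg = 3, geom = 1

Step 1 — factor the characteristic polynomial to read off the algebraic multiplicities:
  χ_A(x) = (x - 4)^3

Step 2 — compute geometric multiplicities via the rank-nullity identity g(λ) = n − rank(A − λI):
  rank(A − (4)·I) = 2, so dim ker(A − (4)·I) = n − 2 = 1

Summary:
  λ = 4: algebraic multiplicity = 3, geometric multiplicity = 1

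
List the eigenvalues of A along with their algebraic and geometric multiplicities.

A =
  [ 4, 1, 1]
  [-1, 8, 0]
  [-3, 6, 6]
λ = 6: alg = 3, geom = 1

Step 1 — factor the characteristic polynomial to read off the algebraic multiplicities:
  χ_A(x) = (x - 6)^3

Step 2 — compute geometric multiplicities via the rank-nullity identity g(λ) = n − rank(A − λI):
  rank(A − (6)·I) = 2, so dim ker(A − (6)·I) = n − 2 = 1

Summary:
  λ = 6: algebraic multiplicity = 3, geometric multiplicity = 1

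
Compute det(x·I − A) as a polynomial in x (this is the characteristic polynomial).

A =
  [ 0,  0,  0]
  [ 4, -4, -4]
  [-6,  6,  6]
x^3 - 2*x^2

Expanding det(x·I − A) (e.g. by cofactor expansion or by noting that A is similar to its Jordan form J, which has the same characteristic polynomial as A) gives
  χ_A(x) = x^3 - 2*x^2
which factors as x^2*(x - 2). The eigenvalues (with algebraic multiplicities) are λ = 0 with multiplicity 2, λ = 2 with multiplicity 1.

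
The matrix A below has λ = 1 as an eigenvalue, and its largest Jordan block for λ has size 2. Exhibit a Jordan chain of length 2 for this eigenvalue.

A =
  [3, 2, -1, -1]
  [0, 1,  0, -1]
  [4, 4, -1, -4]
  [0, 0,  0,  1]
A Jordan chain for λ = 1 of length 2:
v_1 = (2, 0, 4, 0)ᵀ
v_2 = (1, 0, 0, 0)ᵀ

Let N = A − (1)·I. We want v_2 with N^2 v_2 = 0 but N^1 v_2 ≠ 0; then v_{j-1} := N · v_j for j = 2, …, 2.

Pick v_2 = (1, 0, 0, 0)ᵀ.
Then v_1 = N · v_2 = (2, 0, 4, 0)ᵀ.

Sanity check: (A − (1)·I) v_1 = (0, 0, 0, 0)ᵀ = 0. ✓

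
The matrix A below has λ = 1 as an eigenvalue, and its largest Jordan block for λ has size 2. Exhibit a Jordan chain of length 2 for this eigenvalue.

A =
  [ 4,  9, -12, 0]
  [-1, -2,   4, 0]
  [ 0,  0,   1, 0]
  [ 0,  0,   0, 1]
A Jordan chain for λ = 1 of length 2:
v_1 = (3, -1, 0, 0)ᵀ
v_2 = (1, 0, 0, 0)ᵀ

Let N = A − (1)·I. We want v_2 with N^2 v_2 = 0 but N^1 v_2 ≠ 0; then v_{j-1} := N · v_j for j = 2, …, 2.

Pick v_2 = (1, 0, 0, 0)ᵀ.
Then v_1 = N · v_2 = (3, -1, 0, 0)ᵀ.

Sanity check: (A − (1)·I) v_1 = (0, 0, 0, 0)ᵀ = 0. ✓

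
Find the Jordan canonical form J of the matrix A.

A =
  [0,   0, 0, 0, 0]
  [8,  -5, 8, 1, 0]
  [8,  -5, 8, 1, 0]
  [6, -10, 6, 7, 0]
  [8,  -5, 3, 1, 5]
J_1(0) ⊕ J_1(0) ⊕ J_2(5) ⊕ J_1(5)

The characteristic polynomial is
  det(x·I − A) = x^5 - 15*x^4 + 75*x^3 - 125*x^2 = x^2*(x - 5)^3

Eigenvalues and multiplicities (the geometric multiplicity of λ is n − rank(A − λI), which equals the number of Jordan blocks for λ):
  λ = 0: algebraic multiplicity = 2, geometric multiplicity = 2
  λ = 5: algebraic multiplicity = 3, geometric multiplicity = 2

Determining the block sizes for each eigenvalue:
  λ = 0: gm = am = 2, so every block has size 1 → block sizes [1, 1]
  λ = 5: 2 blocks summing to 3 forces exactly one block of size 2 and the rest size 1 → block sizes [2, 1]

Assembling the blocks gives a Jordan form
J =
  [0, 0, 0, 0, 0]
  [0, 0, 0, 0, 0]
  [0, 0, 5, 1, 0]
  [0, 0, 0, 5, 0]
  [0, 0, 0, 0, 5]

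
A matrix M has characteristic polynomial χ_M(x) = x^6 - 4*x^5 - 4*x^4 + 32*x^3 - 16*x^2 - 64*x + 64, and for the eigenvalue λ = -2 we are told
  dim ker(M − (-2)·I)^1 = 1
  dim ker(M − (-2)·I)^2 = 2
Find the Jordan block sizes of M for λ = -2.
Block sizes for λ = -2: [2]

From the dimensions of kernels of powers, the number of Jordan blocks of size at least j is d_j − d_{j−1} where d_j = dim ker(N^j) (with d_0 = 0). Computing the differences gives [1, 1].
The number of blocks of size exactly k is (#blocks of size ≥ k) − (#blocks of size ≥ k + 1), so the partition is: 1 block(s) of size 2.
In nonincreasing order the block sizes are [2].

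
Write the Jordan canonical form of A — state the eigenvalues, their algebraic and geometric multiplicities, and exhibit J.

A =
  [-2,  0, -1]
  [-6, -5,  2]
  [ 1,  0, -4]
J_1(-5) ⊕ J_2(-3)

The characteristic polynomial is
  det(x·I − A) = x^3 + 11*x^2 + 39*x + 45 = (x + 3)^2*(x + 5)

Eigenvalues and multiplicities (the geometric multiplicity of λ is n − rank(A − λI), which equals the number of Jordan blocks for λ):
  λ = -5: algebraic multiplicity = 1, geometric multiplicity = 1
  λ = -3: algebraic multiplicity = 2, geometric multiplicity = 1

Determining the block sizes for each eigenvalue:
  λ = -5: one block (gm = 1), so the single block has size am = 1 → block sizes [1]
  λ = -3: one block (gm = 1), so the single block has size am = 2 → block sizes [2]

Assembling the blocks gives a Jordan form
J =
  [-5,  0,  0]
  [ 0, -3,  1]
  [ 0,  0, -3]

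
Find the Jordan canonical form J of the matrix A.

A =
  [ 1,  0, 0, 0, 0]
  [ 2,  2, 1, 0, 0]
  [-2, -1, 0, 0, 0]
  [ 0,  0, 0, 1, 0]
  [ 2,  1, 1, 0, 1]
J_2(1) ⊕ J_1(1) ⊕ J_1(1) ⊕ J_1(1)

The characteristic polynomial is
  det(x·I − A) = x^5 - 5*x^4 + 10*x^3 - 10*x^2 + 5*x - 1 = (x - 1)^5

Eigenvalues and multiplicities (the geometric multiplicity of λ is n − rank(A − λI), which equals the number of Jordan blocks for λ):
  λ = 1: algebraic multiplicity = 5, geometric multiplicity = 4

Determining the block sizes for each eigenvalue:
  λ = 1: 4 blocks summing to 5 forces exactly one block of size 2 and the rest size 1 → block sizes [2, 1, 1, 1]

Assembling the blocks gives a Jordan form
J =
  [1, 1, 0, 0, 0]
  [0, 1, 0, 0, 0]
  [0, 0, 1, 0, 0]
  [0, 0, 0, 1, 0]
  [0, 0, 0, 0, 1]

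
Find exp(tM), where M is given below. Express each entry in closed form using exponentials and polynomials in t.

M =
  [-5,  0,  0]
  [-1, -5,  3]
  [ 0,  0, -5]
e^{tM} =
  [exp(-5*t), 0, 0]
  [-t*exp(-5*t), exp(-5*t), 3*t*exp(-5*t)]
  [0, 0, exp(-5*t)]

Strategy: write M = P · J · P⁻¹ where J is a Jordan canonical form, so e^{tM} = P · e^{tJ} · P⁻¹, and e^{tJ} can be computed block-by-block.

M has Jordan form
J =
  [-5,  1,  0]
  [ 0, -5,  0]
  [ 0,  0, -5]
(up to reordering of blocks).

Per-block formulas:
  For a 2×2 Jordan block J_2(-5): exp(t · J_2(-5)) = e^(-5t)·(I + t·N), where N is the 2×2 nilpotent shift.
  For a 1×1 block at λ = -5: exp(t · [-5]) = [e^(-5t)].

After assembling e^{tJ} and conjugating by P, we get:

e^{tM} =
  [exp(-5*t), 0, 0]
  [-t*exp(-5*t), exp(-5*t), 3*t*exp(-5*t)]
  [0, 0, exp(-5*t)]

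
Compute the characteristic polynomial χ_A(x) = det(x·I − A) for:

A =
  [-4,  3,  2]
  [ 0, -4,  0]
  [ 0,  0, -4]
x^3 + 12*x^2 + 48*x + 64

Expanding det(x·I − A) (e.g. by cofactor expansion or by noting that A is similar to its Jordan form J, which has the same characteristic polynomial as A) gives
  χ_A(x) = x^3 + 12*x^2 + 48*x + 64
which factors as (x + 4)^3. The eigenvalues (with algebraic multiplicities) are λ = -4 with multiplicity 3.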